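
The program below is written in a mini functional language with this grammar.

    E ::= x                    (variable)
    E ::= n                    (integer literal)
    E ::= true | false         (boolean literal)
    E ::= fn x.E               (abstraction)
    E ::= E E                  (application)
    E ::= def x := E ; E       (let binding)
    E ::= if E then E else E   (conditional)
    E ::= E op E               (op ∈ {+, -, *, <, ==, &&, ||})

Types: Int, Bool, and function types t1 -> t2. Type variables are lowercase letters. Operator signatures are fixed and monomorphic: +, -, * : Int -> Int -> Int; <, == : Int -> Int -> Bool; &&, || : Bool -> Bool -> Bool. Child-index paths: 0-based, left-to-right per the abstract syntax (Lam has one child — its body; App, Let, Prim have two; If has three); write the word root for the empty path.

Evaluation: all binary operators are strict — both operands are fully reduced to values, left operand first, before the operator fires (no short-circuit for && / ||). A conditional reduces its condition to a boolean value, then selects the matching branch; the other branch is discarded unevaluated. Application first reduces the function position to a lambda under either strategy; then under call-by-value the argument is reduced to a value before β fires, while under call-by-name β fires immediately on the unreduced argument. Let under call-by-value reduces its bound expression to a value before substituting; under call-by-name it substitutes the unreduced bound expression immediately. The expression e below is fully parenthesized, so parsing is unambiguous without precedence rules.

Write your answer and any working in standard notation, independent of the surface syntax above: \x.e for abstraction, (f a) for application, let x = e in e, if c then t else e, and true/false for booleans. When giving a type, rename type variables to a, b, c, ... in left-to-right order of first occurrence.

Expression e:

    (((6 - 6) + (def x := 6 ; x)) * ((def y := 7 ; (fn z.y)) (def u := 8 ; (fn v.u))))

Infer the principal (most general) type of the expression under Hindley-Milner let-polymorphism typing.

Answer: Int

Derivation:
  unify Int ~ Int
  unify Int ~ Int
  unify Int ~ Int
let x : Int
x : Int
  unify Int ~ Int
  unify Int ~ Int
let y : Int
y : Int
\z._ : a -> Int
let u : Int
u : Int
\v._ : b -> Int
  unify a -> Int ~ (b -> Int) -> c
  unify a ~ b -> Int
  unify Int ~ c
_ _ : Int
  unify Int ~ Int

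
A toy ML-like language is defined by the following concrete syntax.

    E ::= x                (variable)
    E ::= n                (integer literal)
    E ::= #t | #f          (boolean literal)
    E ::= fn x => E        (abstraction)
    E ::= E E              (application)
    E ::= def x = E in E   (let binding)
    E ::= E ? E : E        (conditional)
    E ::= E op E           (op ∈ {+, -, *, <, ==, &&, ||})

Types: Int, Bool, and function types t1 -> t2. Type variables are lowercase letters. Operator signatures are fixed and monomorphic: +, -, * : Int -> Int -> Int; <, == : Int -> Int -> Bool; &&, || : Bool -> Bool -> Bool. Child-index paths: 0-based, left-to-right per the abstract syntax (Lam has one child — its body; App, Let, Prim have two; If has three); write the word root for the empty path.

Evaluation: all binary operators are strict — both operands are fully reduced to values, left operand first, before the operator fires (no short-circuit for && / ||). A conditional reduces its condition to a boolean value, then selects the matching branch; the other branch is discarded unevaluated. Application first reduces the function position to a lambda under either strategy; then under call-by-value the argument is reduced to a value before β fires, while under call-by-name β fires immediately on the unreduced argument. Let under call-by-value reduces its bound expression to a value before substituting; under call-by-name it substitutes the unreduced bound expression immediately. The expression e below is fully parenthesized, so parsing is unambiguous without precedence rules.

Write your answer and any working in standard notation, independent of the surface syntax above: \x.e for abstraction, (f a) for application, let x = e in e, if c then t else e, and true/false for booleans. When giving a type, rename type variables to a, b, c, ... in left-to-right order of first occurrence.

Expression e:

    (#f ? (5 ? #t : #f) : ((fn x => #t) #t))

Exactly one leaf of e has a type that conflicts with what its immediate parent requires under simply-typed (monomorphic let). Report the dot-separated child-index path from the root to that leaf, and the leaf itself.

Answer: 1.0 : 5

Derivation:
  unify Bool ~ Bool
  unify Int ~ Bool
  FAIL: mismatch Int ~ Bool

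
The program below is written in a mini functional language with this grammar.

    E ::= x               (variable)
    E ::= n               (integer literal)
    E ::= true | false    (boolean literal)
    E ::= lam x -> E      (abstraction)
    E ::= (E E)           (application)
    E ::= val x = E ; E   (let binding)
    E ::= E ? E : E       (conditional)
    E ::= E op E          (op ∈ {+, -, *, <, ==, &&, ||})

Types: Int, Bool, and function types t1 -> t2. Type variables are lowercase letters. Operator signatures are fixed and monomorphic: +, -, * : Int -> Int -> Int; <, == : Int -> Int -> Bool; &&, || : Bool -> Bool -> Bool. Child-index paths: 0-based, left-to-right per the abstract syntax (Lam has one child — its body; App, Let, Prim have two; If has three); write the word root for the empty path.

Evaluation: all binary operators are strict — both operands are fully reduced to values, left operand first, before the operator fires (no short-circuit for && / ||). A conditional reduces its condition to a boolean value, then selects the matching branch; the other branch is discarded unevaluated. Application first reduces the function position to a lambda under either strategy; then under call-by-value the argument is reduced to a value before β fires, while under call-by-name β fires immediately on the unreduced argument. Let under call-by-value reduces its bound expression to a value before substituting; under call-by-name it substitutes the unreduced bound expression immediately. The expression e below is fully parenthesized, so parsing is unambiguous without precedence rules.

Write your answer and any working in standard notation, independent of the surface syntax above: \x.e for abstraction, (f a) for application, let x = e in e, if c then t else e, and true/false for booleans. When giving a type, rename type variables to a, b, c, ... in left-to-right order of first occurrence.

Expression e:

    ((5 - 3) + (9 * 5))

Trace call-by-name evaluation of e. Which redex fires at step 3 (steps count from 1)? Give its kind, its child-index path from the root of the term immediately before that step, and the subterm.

Trace:
step 0: ((5 - 3) + (9 * 5))
step 1: [delta@0] (2 + (9 * 5))
step 2: [delta@1] (2 + 45)
step 3: [delta@root] 47

Answer: delta at root : (2 + 45)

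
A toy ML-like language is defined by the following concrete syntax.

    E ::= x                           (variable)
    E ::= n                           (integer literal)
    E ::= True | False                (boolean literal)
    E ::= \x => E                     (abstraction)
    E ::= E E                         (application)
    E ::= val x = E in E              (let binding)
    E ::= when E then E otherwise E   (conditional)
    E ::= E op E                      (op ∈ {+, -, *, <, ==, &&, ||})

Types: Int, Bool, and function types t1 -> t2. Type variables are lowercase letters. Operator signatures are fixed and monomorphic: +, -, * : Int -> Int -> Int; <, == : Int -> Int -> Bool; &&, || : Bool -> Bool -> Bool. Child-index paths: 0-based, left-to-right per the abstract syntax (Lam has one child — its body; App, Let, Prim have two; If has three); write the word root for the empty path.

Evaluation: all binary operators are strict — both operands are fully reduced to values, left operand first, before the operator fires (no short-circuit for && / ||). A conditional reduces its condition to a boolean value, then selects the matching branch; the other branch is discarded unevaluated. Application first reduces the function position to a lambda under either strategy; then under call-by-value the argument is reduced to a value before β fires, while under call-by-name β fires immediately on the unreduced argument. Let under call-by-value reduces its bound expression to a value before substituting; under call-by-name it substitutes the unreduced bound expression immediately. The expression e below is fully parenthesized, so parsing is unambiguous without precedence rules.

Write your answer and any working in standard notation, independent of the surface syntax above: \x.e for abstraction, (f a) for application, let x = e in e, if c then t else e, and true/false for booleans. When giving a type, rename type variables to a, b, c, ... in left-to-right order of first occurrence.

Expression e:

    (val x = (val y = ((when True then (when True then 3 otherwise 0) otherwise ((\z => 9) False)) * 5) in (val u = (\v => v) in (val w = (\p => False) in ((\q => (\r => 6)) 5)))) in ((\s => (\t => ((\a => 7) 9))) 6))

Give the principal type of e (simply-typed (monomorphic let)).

Working:
  unify Bool ~ Bool
  unify Bool ~ Bool
  unify Int ~ Int
\z._ : a -> Int
  unify a -> Int ~ Bool -> b
  unify a ~ Bool
  unify Int ~ b
_ _ : Int
  unify Int ~ Int
  unify Int ~ Int
  unify Int ~ Int
let y : Int
v : c
\v._ : c -> c
let u : c -> c
\p._ : d -> Bool
let w : d -> Bool
\r._ : f -> Int
\q._ : e -> f -> Int
  unify e -> f -> Int ~ Int -> g
  unify e ~ Int
  unify f -> Int ~ g
_ _ : f -> Int
let x : f -> Int
\a._ : j -> Int
  unify j -> Int ~ Int -> k
  unify j ~ Int
  unify Int ~ k
_ _ : Int
\t._ : i -> Int
\s._ : h -> i -> Int
  unify h -> i -> Int ~ Int -> l
  unify h ~ Int
  unify i -> Int ~ l
_ _ : i -> Int

Answer: a -> Int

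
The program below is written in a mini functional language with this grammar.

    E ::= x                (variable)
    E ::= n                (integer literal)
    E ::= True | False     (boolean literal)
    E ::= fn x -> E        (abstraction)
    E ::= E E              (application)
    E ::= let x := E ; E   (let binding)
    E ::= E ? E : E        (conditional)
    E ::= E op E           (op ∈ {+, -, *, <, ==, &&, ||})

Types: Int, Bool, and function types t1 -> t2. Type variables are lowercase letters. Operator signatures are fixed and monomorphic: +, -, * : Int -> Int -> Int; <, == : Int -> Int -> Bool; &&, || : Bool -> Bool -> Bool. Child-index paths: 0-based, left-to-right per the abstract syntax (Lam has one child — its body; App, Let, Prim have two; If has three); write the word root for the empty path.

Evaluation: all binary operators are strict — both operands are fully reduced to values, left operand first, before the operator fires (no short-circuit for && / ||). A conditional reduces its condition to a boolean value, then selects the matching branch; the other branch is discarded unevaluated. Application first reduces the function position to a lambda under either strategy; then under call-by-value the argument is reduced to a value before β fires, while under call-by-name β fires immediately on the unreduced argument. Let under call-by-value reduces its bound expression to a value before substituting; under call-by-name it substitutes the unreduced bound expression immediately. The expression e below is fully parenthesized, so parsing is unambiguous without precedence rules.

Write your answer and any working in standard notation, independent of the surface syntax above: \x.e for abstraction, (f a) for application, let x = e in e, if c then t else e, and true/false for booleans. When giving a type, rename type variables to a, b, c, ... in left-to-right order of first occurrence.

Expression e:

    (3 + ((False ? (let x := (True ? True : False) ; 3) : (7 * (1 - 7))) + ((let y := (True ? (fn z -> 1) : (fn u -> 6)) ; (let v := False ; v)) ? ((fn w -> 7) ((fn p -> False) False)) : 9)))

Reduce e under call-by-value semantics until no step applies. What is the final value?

Derivation:
step 0: (3 + ((if false then (let x = (if true then true else false) in 3) else (7 * (1 - 7))) + (if (let y = (if true then (\z.1) else (\u.6)) in (let v = false in v)) then ((\w.7) ((\p.false) false)) else 9)))
step 1: [if@1.0] (3 + ((7 * (1 - 7)) + (if (let y = (if true then (\z.1) else (\u.6)) in (let v = false in v)) then ((\w.7) ((\p.false) false)) else 9)))
step 2: [delta@1.0.1] (3 + ((7 * -6) + (if (let y = (if true then (\z.1) else (\u.6)) in (let v = false in v)) then ((\w.7) ((\p.false) false)) else 9)))
step 3: [delta@1.0] (3 + (-42 + (if (let y = (if true then (\z.1) else (\u.6)) in (let v = false in v)) then ((\w.7) ((\p.false) false)) else 9)))
step 4: [if@1.1.0.0] (3 + (-42 + (if (let y = (\z.1) in (let v = false in v)) then ((\w.7) ((\p.false) false)) else 9)))
step 5: [let@1.1.0] (3 + (-42 + (if (let v = false in v) then ((\w.7) ((\p.false) false)) else 9)))
step 6: [let@1.1.0] (3 + (-42 + (if false then ((\w.7) ((\p.false) false)) else 9)))
step 7: [if@1.1] (3 + (-42 + 9))
step 8: [delta@1] (3 + -33)
step 9: [delta@root] -30

Answer: -30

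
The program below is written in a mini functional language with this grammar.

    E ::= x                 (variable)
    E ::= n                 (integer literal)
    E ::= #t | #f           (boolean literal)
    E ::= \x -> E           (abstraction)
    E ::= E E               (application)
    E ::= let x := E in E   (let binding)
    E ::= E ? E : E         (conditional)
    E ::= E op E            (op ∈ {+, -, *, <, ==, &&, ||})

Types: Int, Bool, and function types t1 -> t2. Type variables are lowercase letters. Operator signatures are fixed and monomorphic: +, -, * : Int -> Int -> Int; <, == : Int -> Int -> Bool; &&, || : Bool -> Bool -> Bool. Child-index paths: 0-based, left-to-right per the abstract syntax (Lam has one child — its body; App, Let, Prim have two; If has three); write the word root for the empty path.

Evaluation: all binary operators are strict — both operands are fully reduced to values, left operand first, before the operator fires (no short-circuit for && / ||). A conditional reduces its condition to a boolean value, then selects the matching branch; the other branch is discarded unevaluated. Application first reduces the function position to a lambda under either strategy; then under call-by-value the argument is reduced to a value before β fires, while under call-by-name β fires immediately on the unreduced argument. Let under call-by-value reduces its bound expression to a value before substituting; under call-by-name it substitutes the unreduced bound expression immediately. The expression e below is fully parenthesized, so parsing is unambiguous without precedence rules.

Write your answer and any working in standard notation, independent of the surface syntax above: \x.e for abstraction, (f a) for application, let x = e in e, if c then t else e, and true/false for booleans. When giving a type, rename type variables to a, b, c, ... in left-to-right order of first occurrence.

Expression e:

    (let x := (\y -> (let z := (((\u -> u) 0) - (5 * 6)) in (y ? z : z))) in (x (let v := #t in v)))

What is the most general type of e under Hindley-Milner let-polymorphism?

Answer: Int

Working:
u : b
\u._ : b -> b
  unify b -> b ~ Int -> c
  unify b ~ Int
  unify Int ~ c
_ _ : Int
  unify Int ~ Int
  unify Int ~ Int
  unify Int ~ Int
  unify Int ~ Int
let z : Int
y : a
  unify a ~ Bool
z : Int
z : Int
  unify Int ~ Int
\y._ : Bool -> Int
let x : Bool -> Int
x : Bool -> Int
let v : Bool
v : Bool
  unify Bool -> Int ~ Bool -> d
  unify Bool ~ Bool
  unify Int ~ d
_ _ : Int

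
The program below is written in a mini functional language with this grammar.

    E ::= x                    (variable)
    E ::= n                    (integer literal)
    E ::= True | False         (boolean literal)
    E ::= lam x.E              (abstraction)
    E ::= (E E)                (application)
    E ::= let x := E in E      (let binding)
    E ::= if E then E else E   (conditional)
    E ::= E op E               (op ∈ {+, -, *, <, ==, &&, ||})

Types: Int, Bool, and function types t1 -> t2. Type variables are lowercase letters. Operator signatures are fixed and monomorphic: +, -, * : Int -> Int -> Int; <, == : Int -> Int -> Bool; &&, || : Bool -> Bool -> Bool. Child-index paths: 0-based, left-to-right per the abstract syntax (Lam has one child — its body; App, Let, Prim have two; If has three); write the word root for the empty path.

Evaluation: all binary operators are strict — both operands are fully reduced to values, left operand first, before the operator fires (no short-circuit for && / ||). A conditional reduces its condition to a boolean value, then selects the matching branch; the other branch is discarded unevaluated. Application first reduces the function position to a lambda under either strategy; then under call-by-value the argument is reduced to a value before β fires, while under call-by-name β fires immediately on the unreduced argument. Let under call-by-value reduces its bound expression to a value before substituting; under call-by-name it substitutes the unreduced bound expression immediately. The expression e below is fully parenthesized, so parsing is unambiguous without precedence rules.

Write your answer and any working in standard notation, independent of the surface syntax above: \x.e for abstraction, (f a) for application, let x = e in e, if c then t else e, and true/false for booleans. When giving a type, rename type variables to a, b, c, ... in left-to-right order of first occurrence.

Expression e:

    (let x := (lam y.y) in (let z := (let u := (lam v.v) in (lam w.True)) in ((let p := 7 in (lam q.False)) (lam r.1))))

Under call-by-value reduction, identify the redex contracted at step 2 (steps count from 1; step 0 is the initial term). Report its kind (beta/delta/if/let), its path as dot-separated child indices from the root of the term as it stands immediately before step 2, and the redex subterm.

Working:
step 0: (let x = (\y.y) in (let z = (let u = (\v.v) in (\w.true)) in ((let p = 7 in (\q.false)) (\r.1))))
step 1: [let@root] (let z = (let u = (\v.v) in (\w.true)) in ((let p = 7 in (\q.false)) (\r.1)))
step 2: [let@0] (let z = (\w.true) in ((let p = 7 in (\q.false)) (\r.1)))

Answer: let at 0 : (let u = (\v.v) in (\w.true))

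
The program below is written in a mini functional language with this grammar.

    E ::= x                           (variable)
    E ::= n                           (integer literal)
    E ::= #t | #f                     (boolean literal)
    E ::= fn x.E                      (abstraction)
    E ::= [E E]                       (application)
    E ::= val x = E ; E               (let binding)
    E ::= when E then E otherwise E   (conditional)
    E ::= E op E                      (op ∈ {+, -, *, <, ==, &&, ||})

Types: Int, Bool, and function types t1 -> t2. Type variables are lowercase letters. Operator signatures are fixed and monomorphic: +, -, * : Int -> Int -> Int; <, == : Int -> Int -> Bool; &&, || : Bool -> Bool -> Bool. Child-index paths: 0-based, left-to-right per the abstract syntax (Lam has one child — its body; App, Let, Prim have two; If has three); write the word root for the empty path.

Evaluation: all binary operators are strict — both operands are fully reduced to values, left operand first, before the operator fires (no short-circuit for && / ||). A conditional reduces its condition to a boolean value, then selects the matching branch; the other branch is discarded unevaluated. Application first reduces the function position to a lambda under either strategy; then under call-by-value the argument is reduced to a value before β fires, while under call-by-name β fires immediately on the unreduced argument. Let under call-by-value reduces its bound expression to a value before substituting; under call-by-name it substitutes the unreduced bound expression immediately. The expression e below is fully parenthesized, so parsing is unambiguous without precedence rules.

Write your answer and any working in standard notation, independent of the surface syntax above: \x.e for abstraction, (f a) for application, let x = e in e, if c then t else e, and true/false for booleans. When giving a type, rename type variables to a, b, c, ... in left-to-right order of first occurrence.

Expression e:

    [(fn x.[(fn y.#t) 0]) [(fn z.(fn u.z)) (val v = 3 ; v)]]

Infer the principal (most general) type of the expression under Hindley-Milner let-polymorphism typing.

Answer: Bool

Working:
\y._ : b -> Bool
  unify b -> Bool ~ Int -> c
  unify b ~ Int
  unify Bool ~ c
_ _ : Bool
\x._ : a -> Bool
z : d
\u._ : e -> d
\z._ : d -> e -> d
let v : Int
v : Int
  unify d -> e -> d ~ Int -> f
  unify d ~ Int
  unify e -> Int ~ f
_ _ : e -> Int
  unify a -> Bool ~ (e -> Int) -> g
  unify a ~ e -> Int
  unify Bool ~ g
_ _ : Bool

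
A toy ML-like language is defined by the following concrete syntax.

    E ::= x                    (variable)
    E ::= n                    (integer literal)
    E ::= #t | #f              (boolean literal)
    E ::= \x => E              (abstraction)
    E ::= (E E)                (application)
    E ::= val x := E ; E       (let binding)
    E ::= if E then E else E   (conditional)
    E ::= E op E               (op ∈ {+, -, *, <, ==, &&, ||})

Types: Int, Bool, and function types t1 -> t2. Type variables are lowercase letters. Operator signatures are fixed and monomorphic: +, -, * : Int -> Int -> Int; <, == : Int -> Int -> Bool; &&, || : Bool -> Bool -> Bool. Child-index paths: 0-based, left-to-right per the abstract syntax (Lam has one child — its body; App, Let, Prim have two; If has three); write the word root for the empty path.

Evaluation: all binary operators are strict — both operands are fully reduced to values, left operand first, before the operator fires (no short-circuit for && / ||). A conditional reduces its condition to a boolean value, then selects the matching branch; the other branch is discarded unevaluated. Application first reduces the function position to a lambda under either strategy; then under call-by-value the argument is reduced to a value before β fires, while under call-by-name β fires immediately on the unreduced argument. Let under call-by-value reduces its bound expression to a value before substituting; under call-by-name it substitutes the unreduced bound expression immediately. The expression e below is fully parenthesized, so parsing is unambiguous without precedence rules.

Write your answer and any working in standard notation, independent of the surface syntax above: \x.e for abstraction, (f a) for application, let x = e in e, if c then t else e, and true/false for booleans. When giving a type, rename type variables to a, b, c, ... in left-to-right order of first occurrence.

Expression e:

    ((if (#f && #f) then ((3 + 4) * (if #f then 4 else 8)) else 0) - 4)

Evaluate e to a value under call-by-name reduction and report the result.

Derivation:
step 0: ((if (false && false) then ((3 + 4) * (if false then 4 else 8)) else 0) - 4)
step 1: [delta@0.0] ((if false then ((3 + 4) * (if false then 4 else 8)) else 0) - 4)
step 2: [if@0] (0 - 4)
step 3: [delta@root] -4

Answer: -4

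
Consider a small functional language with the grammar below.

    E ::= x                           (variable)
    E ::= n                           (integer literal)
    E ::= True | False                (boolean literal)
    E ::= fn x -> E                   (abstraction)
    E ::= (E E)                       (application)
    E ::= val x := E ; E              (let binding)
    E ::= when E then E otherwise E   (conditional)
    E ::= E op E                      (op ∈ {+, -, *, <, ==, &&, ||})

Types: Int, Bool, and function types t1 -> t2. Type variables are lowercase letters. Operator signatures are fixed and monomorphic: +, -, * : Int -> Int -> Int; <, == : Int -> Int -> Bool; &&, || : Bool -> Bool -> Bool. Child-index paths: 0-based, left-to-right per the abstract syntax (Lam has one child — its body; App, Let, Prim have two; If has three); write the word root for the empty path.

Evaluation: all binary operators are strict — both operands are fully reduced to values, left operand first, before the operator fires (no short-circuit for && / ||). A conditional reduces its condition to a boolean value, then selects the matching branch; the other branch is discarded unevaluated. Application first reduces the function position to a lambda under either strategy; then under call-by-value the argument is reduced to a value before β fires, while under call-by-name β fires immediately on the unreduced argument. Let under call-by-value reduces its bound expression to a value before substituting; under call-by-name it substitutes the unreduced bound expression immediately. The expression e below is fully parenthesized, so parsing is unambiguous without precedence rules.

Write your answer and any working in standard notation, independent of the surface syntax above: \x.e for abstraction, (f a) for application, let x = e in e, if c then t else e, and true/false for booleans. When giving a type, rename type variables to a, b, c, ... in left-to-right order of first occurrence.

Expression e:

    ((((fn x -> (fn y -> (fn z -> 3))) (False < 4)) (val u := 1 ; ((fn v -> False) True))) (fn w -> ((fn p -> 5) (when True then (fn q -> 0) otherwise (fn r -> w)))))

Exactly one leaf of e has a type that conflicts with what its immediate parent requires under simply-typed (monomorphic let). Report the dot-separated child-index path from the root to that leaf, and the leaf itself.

Answer: 0.0.1.0 : false

Working:
\z._ : c -> Int
\y._ : b -> c -> Int
\x._ : a -> b -> c -> Int
  unify Bool ~ Int
  FAIL: mismatch Bool ~ Int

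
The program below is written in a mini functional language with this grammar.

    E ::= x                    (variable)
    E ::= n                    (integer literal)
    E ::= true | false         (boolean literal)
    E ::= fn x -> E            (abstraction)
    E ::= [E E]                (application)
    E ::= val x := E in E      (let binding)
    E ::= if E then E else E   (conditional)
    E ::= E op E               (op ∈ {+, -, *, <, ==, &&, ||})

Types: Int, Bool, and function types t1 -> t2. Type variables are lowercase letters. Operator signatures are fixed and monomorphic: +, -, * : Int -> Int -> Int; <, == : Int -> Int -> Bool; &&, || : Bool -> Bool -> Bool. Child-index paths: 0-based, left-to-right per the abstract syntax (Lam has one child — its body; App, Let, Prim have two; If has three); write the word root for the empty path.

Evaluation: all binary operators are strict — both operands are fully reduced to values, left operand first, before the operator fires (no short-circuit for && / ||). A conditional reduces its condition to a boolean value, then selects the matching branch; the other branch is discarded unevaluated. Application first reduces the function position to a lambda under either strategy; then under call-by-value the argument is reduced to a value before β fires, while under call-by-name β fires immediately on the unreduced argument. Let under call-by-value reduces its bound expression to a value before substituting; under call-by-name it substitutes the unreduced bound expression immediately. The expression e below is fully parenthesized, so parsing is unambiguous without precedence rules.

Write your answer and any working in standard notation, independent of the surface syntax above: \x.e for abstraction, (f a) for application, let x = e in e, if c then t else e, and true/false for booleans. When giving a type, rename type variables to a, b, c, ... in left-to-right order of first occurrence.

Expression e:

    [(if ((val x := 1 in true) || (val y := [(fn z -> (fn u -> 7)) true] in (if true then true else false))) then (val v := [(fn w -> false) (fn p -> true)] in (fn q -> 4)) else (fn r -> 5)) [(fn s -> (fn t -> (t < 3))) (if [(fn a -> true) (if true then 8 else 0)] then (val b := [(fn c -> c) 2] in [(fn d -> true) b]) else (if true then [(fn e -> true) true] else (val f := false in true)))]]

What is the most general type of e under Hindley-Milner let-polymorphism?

Answer: Int

Working:
let x : Int
  unify Bool ~ Bool
\u._ : b -> Int
\z._ : a -> b -> Int
  unify a -> b -> Int ~ Bool -> c
  unify a ~ Bool
  unify b -> Int ~ c
_ _ : b -> Int
let y : forall. b -> Int
  unify Bool ~ Bool
  unify Bool ~ Bool
  unify Bool ~ Bool
  unify Bool ~ Bool
\w._ : d -> Bool
\p._ : e -> Bool
  unify d -> Bool ~ (e -> Bool) -> f
  unify d ~ e -> Bool
  unify Bool ~ f
_ _ : Bool
let v : Bool
\q._ : g -> Int
\r._ : h -> Int
  unify g -> Int ~ h -> Int
  unify g ~ h
  unify Int ~ Int
t : j
  unify j ~ Int
  unify Int ~ Int
\t._ : Int -> Bool
\s._ : i -> Int -> Bool
\a._ : k -> Bool
  unify Bool ~ Bool
  unify Int ~ Int
  unify k -> Bool ~ Int -> l
  unify k ~ Int
  unify Bool ~ l
_ _ : Bool
  unify Bool ~ Bool
c : m
\c._ : m -> m
  unify m -> m ~ Int -> n
  unify m ~ Int
  unify Int ~ n
_ _ : Int
let b : Int
\d._ : o -> Bool
b : Int
  unify o -> Bool ~ Int -> p
  unify o ~ Int
  unify Bool ~ p
_ _ : Bool
  unify Bool ~ Bool
\e._ : q -> Bool
  unify q -> Bool ~ Bool -> r
  unify q ~ Bool
  unify Bool ~ r
_ _ : Bool
let f : Bool
  unify Bool ~ Bool
  unify Bool ~ Bool
  unify i -> Int -> Bool ~ Bool -> s
  unify i ~ Bool
  unify Int -> Bool ~ s
_ _ : Int -> Bool
  unify h -> Int ~ (Int -> Bool) -> t
  unify h ~ Int -> Bool
  unify Int ~ t
_ _ : Int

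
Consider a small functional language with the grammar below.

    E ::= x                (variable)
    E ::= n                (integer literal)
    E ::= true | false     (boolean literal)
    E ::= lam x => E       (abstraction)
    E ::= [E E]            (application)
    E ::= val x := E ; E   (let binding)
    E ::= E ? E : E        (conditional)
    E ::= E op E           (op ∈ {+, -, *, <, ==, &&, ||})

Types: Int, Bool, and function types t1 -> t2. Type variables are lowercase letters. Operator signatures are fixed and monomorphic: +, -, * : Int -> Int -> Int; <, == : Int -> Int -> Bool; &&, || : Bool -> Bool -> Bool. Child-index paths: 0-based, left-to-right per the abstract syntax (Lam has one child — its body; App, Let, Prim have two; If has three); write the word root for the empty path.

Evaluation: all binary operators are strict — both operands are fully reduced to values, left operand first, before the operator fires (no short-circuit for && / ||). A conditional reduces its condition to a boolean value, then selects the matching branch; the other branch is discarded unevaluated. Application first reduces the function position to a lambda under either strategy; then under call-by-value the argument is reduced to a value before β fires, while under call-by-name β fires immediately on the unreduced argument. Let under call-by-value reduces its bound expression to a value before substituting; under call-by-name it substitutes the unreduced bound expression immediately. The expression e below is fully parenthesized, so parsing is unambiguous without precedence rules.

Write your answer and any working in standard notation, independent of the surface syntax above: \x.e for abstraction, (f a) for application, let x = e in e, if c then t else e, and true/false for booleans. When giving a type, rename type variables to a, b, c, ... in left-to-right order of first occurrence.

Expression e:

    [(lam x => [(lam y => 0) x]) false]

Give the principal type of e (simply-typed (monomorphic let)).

Working:
\y._ : b -> Int
x : a
  unify b -> Int ~ a -> c
  unify b ~ a
  unify Int ~ c
_ _ : Int
\x._ : a -> Int
  unify a -> Int ~ Bool -> d
  unify a ~ Bool
  unify Int ~ d
_ _ : Int

Answer: Int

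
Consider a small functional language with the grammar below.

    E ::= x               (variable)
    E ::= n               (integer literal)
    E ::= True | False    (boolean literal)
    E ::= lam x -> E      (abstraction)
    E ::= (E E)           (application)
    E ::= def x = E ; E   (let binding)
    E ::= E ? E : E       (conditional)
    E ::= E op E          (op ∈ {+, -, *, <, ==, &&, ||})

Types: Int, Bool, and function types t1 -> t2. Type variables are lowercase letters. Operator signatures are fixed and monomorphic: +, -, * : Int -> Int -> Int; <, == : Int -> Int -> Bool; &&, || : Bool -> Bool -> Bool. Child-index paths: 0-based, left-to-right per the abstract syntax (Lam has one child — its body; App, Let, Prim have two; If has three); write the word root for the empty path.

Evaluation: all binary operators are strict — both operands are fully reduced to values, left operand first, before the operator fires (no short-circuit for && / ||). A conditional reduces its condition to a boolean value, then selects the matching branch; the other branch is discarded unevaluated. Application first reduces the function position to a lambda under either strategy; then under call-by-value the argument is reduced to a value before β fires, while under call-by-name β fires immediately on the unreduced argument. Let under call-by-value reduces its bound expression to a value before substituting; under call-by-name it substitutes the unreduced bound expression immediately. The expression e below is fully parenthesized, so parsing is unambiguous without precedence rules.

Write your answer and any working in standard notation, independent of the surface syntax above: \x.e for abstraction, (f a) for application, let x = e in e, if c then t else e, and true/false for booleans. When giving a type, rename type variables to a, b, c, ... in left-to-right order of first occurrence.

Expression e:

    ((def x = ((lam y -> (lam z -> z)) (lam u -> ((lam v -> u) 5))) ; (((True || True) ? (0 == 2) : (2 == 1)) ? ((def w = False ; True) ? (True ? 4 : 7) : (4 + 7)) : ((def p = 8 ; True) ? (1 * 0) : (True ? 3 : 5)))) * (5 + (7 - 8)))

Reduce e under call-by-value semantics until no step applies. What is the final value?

Answer: 0

Working:
step 0: ((let x = ((\y.(\z.z)) (\u.((\v.u) 5))) in (if (if (true || true) then (0 == 2) else (2 == 1)) then (if (let w = false in true) then (if true then 4 else 7) else (4 + 7)) else (if (let p = 8 in true) then (1 * 0) else (if true then 3 else 5)))) * (5 + (7 - 8)))
step 1: [beta@0.0] ((let x = (\z.z) in (if (if (true || true) then (0 == 2) else (2 == 1)) then (if (let w = false in true) then (if true then 4 else 7) else (4 + 7)) else (if (let p = 8 in true) then (1 * 0) else (if true then 3 else 5)))) * (5 + (7 - 8)))
step 2: [let@0] ((if (if (true || true) then (0 == 2) else (2 == 1)) then (if (let w = false in true) then (if true then 4 else 7) else (4 + 7)) else (if (let p = 8 in true) then (1 * 0) else (if true then 3 else 5))) * (5 + (7 - 8)))
step 3: [delta@0.0.0] ((if (if true then (0 == 2) else (2 == 1)) then (if (let w = false in true) then (if true then 4 else 7) else (4 + 7)) else (if (let p = 8 in true) then (1 * 0) else (if true then 3 else 5))) * (5 + (7 - 8)))
step 4: [if@0.0] ((if (0 == 2) then (if (let w = false in true) then (if true then 4 else 7) else (4 + 7)) else (if (let p = 8 in true) then (1 * 0) else (if true then 3 else 5))) * (5 + (7 - 8)))
step 5: [delta@0.0] ((if false then (if (let w = false in true) then (if true then 4 else 7) else (4 + 7)) else (if (let p = 8 in true) then (1 * 0) else (if true then 3 else 5))) * (5 + (7 - 8)))
step 6: [if@0] ((if (let p = 8 in true) then (1 * 0) else (if true then 3 else 5)) * (5 + (7 - 8)))
step 7: [let@0.0] ((if true then (1 * 0) else (if true then 3 else 5)) * (5 + (7 - 8)))
step 8: [if@0] ((1 * 0) * (5 + (7 - 8)))
step 9: [delta@0] (0 * (5 + (7 - 8)))
step 10: [delta@1.1] (0 * (5 + -1))
step 11: [delta@1] (0 * 4)
step 12: [delta@root] 0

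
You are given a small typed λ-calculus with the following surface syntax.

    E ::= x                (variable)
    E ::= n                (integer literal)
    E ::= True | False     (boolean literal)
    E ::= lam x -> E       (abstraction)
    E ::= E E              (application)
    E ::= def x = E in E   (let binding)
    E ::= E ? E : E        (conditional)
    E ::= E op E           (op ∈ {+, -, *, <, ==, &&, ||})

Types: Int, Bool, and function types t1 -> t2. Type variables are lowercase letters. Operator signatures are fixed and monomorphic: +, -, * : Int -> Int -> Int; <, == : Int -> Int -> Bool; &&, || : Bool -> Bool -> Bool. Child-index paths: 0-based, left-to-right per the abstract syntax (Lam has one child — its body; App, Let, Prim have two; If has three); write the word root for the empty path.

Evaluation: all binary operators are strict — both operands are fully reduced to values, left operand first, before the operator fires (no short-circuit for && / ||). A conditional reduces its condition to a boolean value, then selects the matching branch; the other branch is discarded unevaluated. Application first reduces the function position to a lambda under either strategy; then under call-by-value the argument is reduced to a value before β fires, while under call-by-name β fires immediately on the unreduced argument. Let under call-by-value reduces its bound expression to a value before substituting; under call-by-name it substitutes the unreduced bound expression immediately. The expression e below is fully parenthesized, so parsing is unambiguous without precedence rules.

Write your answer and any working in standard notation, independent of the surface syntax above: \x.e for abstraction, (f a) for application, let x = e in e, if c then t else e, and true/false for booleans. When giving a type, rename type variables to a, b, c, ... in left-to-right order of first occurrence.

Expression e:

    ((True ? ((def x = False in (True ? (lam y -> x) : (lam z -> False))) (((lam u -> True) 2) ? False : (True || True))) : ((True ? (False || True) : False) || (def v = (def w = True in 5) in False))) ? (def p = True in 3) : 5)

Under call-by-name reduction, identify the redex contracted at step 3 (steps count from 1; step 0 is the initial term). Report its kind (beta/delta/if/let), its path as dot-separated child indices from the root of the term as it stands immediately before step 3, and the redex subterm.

Trace:
step 0: (if (if true then ((let x = false in (if true then (\y.x) else (\z.false))) (if ((\u.true) 2) then false else (true || true))) else ((if true then (false || true) else false) || (let v = (let w = true in 5) in false))) then (let p = true in 3) else 5)
step 1: [if@0] (if ((let x = false in (if true then (\y.x) else (\z.false))) (if ((\u.true) 2) then false else (true || true))) then (let p = true in 3) else 5)
step 2: [let@0.0] (if ((if true then (\y.false) else (\z.false)) (if ((\u.true) 2) then false else (true || true))) then (let p = true in 3) else 5)
step 3: [if@0.0] (if ((\y.false) (if ((\u.true) 2) then false else (true || true))) then (let p = true in 3) else 5)

Answer: if at 0.0 : (if true then (\y.false) else (\z.false))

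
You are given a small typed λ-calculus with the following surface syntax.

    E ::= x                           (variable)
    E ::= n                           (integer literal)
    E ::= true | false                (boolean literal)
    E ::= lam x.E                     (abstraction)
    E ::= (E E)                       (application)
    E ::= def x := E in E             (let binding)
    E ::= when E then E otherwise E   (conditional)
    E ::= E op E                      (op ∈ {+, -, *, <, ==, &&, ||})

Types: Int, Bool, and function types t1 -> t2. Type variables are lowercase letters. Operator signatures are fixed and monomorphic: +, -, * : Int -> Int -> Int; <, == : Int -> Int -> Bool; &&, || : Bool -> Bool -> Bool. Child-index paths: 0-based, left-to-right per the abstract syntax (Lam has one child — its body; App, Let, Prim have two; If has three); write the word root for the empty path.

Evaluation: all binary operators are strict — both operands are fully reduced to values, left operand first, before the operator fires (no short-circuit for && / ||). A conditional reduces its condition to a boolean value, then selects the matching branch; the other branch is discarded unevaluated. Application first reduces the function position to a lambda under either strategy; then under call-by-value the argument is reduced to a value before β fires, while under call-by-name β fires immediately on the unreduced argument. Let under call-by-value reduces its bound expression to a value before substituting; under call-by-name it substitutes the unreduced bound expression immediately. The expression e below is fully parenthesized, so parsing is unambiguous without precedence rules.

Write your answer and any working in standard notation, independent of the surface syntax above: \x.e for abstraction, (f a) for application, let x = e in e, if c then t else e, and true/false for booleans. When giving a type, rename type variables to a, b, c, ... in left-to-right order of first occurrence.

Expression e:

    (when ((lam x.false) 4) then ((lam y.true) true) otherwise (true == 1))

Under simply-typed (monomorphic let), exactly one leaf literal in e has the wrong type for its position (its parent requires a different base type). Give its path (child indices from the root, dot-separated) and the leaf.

Answer: 2.0 : true

Working:
\x._ : a -> Bool
  unify a -> Bool ~ Int -> b
  unify a ~ Int
  unify Bool ~ b
_ _ : Bool
  unify Bool ~ Bool
\y._ : c -> Bool
  unify c -> Bool ~ Bool -> d
  unify c ~ Bool
  unify Bool ~ d
_ _ : Bool
  unify Bool ~ Int
  FAIL: mismatch Bool ~ Int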